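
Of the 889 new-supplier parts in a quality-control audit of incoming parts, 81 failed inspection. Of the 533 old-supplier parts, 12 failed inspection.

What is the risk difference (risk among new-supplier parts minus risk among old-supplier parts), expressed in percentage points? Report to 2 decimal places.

RD = 6.86

risk, new-supplier parts = 81/889 = 0.09111
risk, old-supplier parts = 12/533 = 0.02251
risk difference = 0.09111 − 0.02251 = 0.06860 → 6.86 percentage points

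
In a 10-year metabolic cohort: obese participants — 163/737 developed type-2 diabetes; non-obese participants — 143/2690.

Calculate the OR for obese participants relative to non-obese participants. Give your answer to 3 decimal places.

OR = (163 × 2547) / (574 × 143) = 415161/82082 ≈ 5.058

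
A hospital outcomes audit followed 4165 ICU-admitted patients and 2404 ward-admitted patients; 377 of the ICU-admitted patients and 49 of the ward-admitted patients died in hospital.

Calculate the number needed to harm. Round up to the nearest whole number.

15

risk, ICU-admitted patients = 377/4165 = 0.090516
risk, ward-admitted patients = 49/2404 = 0.020383
absolute risk difference = 0.070134
1 / 0.070134 = 14.258 → round up → 15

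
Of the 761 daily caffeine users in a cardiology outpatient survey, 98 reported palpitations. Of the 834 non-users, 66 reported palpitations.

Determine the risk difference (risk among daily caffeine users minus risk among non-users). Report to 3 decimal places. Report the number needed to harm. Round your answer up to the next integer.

RD = 0.050; NNH = 21

risk, daily caffeine users = 98/761 = 0.1288
risk, non-users = 66/834 = 0.0791
risk difference = 0.1288 − 0.0791 = 0.050
absolute risk difference = 0.049641
1 / 0.049641 = 20.145 → round up → 21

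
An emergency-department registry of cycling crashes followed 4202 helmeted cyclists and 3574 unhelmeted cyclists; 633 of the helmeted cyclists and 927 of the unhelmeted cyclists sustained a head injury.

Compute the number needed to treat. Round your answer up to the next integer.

10

risk, helmeted cyclists = 633/4202 = 0.150643
risk, unhelmeted cyclists = 927/3574 = 0.259373
absolute risk difference = 0.108731
1 / 0.108731 = 9.197 → round up → 10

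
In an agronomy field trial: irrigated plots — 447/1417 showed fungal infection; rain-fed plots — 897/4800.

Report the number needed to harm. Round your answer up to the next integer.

risk, irrigated plots = 447/1417 = 0.315455
risk, rain-fed plots = 897/4800 = 0.186875
absolute risk difference = 0.128580
1 / 0.128580 = 7.777 → round up → 8

8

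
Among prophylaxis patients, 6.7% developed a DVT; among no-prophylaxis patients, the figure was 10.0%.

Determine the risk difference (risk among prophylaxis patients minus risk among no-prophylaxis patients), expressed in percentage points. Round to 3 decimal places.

-3.300

risk difference = 0.0670 − 0.1000 = -0.0330 → -3.300 percentage points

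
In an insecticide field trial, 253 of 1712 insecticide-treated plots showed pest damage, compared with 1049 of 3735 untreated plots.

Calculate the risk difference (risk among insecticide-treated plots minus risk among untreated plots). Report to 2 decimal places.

RD ≈ -0.13

risk, insecticide-treated plots = 253/1712 = 0.1478
risk, untreated plots = 1049/3735 = 0.2809
risk difference = 0.1478 − 0.2809 = -0.13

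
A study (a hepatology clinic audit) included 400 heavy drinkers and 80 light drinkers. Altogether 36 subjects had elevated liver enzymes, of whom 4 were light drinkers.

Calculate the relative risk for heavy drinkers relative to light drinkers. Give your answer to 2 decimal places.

RR = 1.60

heavy drinkers with the outcome: 36 − 4 = 32
heavy drinkers without the outcome: 400 − 32 = 368
light drinkers without the outcome: 80 − 4 = 76
risk, heavy drinkers = 32/400 = 0.0800
risk, light drinkers = 4/80 = 0.0500
RR = 0.0800 / 0.0500 = 1.60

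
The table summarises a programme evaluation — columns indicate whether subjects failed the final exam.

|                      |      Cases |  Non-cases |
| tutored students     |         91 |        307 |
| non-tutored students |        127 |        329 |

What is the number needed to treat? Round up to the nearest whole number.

NNT = 21

risk, tutored students = 91/398 = 0.228643
risk, non-tutored students = 127/456 = 0.278509
absolute risk difference = 0.049866
1 / 0.049866 = 20.054 → round up → 21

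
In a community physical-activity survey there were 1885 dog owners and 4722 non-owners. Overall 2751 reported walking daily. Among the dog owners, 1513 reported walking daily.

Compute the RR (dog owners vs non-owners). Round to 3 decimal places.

RR: 3.061

dog owners without the outcome: 1885 − 1513 = 372
non-owners with the outcome: 2751 − 1513 = 1238
non-owners without the outcome: 4722 − 1238 = 3484
risk, dog owners = 1513/1885 = 0.8027
risk, non-owners = 1238/4722 = 0.2622
RR = 0.8027 / 0.2622 = 3.061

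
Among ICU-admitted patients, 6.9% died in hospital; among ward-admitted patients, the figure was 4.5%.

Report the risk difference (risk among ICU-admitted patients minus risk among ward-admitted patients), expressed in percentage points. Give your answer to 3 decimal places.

risk difference = 0.06900 − 0.04500 = 0.02400 → 2.400 percentage points

RD: 2.400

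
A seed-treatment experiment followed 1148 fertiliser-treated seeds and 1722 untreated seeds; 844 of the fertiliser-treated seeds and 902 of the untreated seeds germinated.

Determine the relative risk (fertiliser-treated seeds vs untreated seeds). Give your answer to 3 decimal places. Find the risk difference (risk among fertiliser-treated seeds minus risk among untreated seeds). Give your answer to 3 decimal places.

RR = 1.404; RD = 0.211

risk, fertiliser-treated seeds = 844/1148 = 0.7352
risk, untreated seeds = 902/1722 = 0.5238
RR = 0.7352 / 0.5238 = 1.404
risk difference = 0.7352 − 0.5238 = 0.211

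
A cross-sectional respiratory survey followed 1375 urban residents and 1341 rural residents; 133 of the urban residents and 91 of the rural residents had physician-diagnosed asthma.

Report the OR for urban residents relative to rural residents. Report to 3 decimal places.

OR = (133 × 1250) / (1242 × 91) = 166250/113022 ≈ 1.471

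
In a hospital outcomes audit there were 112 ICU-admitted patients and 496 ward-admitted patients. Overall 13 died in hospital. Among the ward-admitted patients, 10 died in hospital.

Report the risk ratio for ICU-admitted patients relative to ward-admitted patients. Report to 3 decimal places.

RR: 1.329

ICU-admitted patients with the outcome: 13 − 10 = 3
ICU-admitted patients without the outcome: 112 − 3 = 109
ward-admitted patients without the outcome: 496 − 10 = 486
risk, ICU-admitted patients = 3/112 = 0.02679
risk, ward-admitted patients = 10/496 = 0.02016
RR = 0.02679 / 0.02016 = 1.329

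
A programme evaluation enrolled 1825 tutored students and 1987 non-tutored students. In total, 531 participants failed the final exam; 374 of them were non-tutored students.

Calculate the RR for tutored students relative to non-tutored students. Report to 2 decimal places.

RR: 0.46

tutored students with the outcome: 531 − 374 = 157
tutored students without the outcome: 1825 − 157 = 1668
non-tutored students without the outcome: 1987 − 374 = 1613
risk, tutored students = 157/1825 = 0.0860
risk, non-tutored students = 374/1987 = 0.1882
RR = 0.0860 / 0.1882 = 0.46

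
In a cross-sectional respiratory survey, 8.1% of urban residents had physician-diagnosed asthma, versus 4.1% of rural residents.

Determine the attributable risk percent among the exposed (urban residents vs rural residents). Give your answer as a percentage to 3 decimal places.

AR% = (0.08100 − 0.04100) / 0.08100 = 0.4938 → 49.383%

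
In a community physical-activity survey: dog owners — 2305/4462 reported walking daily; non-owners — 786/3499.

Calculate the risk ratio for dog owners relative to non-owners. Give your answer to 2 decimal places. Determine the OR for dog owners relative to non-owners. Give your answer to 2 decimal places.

risk, dog owners = 2305/4462 = 0.5166
risk, non-owners = 786/3499 = 0.2246
RR = 0.5166 / 0.2246 = 2.30
OR = (2305 × 2713) / (2157 × 786) = 6253465/1695402 ≈ 3.69

RR = 2.30; OR = 3.69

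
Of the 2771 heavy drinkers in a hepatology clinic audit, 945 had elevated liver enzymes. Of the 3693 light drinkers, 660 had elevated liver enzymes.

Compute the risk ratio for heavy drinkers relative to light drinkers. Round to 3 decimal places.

RR: 1.908

risk, heavy drinkers = 945/2771 = 0.3410
risk, light drinkers = 660/3693 = 0.1787
RR = 0.3410 / 0.1787 = 1.908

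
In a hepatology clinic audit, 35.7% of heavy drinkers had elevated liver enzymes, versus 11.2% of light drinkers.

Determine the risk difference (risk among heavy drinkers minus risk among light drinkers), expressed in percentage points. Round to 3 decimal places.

24.500

risk difference = 0.3570 − 0.1120 = 0.2450 → 24.500 percentage points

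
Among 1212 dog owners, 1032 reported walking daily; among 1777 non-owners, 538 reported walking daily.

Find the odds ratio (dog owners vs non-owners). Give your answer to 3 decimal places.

OR = (1032 × 1239) / (180 × 538) = 1278648/96840 ≈ 13.204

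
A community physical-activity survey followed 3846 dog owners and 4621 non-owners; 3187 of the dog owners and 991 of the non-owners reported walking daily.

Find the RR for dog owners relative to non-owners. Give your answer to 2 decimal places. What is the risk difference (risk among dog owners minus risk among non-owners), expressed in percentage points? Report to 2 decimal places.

RR = 3.86; RD = 61.42

risk, dog owners = 3187/3846 = 0.8287
risk, non-owners = 991/4621 = 0.2145
RR = 0.8287 / 0.2145 = 3.86
risk difference = 0.8287 − 0.2145 = 0.6142 → 61.42 percentage points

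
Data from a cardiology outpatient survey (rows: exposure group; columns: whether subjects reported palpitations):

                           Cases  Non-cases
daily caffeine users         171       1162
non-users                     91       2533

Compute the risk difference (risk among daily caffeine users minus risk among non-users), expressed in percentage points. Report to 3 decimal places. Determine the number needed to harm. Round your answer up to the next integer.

RD = 9.360; NNH = 11

risk, daily caffeine users = 171/1333 = 0.12828
risk, non-users = 91/2624 = 0.03468
risk difference = 0.12828 − 0.03468 = 0.09360 → 9.360 percentage points
absolute risk difference = 0.093602
1 / 0.093602 = 10.684 → round up → 11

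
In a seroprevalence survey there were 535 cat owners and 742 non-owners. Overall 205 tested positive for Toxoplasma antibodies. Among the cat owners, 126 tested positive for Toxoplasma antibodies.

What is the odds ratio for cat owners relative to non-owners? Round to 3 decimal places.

OR ≈ 2.585

cat owners without the outcome: 535 − 126 = 409
non-owners with the outcome: 205 − 126 = 79
non-owners without the outcome: 742 − 79 = 663
OR = (126 × 663) / (409 × 79) = 83538/32311 ≈ 2.585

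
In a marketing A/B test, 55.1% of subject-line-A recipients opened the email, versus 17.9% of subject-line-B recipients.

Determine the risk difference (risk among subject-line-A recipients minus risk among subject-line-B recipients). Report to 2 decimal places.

risk difference = 0.5510 − 0.1790 = 0.37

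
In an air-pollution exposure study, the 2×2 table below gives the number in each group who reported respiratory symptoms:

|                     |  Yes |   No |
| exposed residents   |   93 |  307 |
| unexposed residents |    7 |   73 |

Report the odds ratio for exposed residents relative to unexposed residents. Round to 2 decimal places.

odds, exposed residents = 93/307 = 0.3029
odds, unexposed residents = 7/73 = 0.0959
OR = 0.3029 / 0.0959 = 3.16

3.16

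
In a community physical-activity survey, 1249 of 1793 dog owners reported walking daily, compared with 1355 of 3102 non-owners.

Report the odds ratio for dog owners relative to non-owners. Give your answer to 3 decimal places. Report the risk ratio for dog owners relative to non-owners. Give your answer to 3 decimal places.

OR = (1249 × 1747) / (544 × 1355) = 2182003/737120 ≈ 2.960
risk, dog owners = 1249/1793 = 0.6966
risk, non-owners = 1355/3102 = 0.4368
RR = 0.6966 / 0.4368 = 1.595

OR = 2.960; RR = 1.595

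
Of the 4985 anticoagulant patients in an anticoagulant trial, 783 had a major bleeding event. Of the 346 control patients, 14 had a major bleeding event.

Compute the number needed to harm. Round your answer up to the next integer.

risk, anticoagulant patients = 783/4985 = 0.157071
risk, control patients = 14/346 = 0.040462
absolute risk difference = 0.116609
1 / 0.116609 = 8.576 → round up → 9

NNH: 9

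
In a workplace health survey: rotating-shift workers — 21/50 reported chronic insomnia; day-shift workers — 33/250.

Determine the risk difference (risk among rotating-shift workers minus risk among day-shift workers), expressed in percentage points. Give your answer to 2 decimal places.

risk, rotating-shift workers = 21/50 = 0.4200
risk, day-shift workers = 33/250 = 0.1320
risk difference = 0.4200 − 0.1320 = 0.2880 → 28.80 percentage points

RD: 28.80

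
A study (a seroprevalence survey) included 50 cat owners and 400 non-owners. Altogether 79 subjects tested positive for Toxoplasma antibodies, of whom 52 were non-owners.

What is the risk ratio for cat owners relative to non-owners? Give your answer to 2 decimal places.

RR = 4.15

cat owners with the outcome: 79 − 52 = 27
cat owners without the outcome: 50 − 27 = 23
non-owners without the outcome: 400 − 52 = 348
risk, cat owners = 27/50 = 0.5400
risk, non-owners = 52/400 = 0.1300
RR = 0.5400 / 0.1300 = 4.15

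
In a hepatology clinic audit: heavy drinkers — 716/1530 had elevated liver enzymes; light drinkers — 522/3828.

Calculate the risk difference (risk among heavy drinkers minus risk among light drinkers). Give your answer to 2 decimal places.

risk, heavy drinkers = 716/1530 = 0.4680
risk, light drinkers = 522/3828 = 0.1364
risk difference = 0.4680 − 0.1364 = 0.33

RD: 0.33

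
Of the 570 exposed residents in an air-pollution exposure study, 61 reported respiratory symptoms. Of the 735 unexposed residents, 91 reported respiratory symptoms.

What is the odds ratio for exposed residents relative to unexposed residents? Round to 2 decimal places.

OR = (61 × 644) / (509 × 91) = 39284/46319 ≈ 0.85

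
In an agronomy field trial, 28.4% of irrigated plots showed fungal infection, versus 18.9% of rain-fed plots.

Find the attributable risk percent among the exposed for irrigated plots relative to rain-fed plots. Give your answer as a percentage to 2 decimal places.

AR% = (0.2840 − 0.1890) / 0.2840 = 0.3345 → 33.45%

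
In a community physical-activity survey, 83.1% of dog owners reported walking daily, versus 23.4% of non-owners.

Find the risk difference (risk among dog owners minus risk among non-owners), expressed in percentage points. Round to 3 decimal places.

risk difference = 0.8310 − 0.2340 = 0.5970 → 59.700 percentage points

RD = 59.700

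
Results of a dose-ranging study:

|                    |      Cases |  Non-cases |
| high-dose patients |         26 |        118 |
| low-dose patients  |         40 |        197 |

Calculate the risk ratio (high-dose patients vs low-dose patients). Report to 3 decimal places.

risk, high-dose patients = 26/144 = 0.1806
risk, low-dose patients = 40/237 = 0.1688
RR = 0.1806 / 0.1688 = 1.070

RR: 1.070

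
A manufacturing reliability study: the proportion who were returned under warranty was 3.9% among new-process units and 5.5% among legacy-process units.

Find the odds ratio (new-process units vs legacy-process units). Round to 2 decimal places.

odds, new-process units = 0.03900/0.96100 = 0.04058
odds, legacy-process units = 0.05500/0.94500 = 0.05820
OR = 0.04058 / 0.05820 = 0.70

0.70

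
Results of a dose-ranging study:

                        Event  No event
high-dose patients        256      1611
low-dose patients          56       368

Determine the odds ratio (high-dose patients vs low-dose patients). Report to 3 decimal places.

OR = (256 × 368) / (1611 × 56) = 94208/90216 ≈ 1.044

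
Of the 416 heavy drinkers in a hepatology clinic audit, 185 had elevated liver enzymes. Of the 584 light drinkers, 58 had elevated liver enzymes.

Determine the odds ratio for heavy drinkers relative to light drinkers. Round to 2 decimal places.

OR = (185 × 526) / (231 × 58) = 97310/13398 ≈ 7.26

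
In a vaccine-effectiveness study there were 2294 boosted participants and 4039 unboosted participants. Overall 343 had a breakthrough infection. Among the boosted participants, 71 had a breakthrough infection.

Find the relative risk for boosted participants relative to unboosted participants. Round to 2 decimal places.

RR: 0.46

boosted participants without the outcome: 2294 − 71 = 2223
unboosted participants with the outcome: 343 − 71 = 272
unboosted participants without the outcome: 4039 − 272 = 3767
risk, boosted participants = 71/2294 = 0.03095
risk, unboosted participants = 272/4039 = 0.06734
RR = 0.03095 / 0.06734 = 0.46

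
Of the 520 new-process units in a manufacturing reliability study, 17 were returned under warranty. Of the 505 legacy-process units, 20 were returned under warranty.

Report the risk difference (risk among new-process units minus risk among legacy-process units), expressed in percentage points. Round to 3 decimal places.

risk, new-process units = 17/520 = 0.03269
risk, legacy-process units = 20/505 = 0.03960
risk difference = 0.03269 − 0.03960 = -0.00691 → -0.691 percentage points

-0.691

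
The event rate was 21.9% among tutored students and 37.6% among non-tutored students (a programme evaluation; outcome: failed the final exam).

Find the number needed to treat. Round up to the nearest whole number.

NNT: 7

absolute risk difference = 0.157000
1 / 0.157000 = 6.369 → round up → 7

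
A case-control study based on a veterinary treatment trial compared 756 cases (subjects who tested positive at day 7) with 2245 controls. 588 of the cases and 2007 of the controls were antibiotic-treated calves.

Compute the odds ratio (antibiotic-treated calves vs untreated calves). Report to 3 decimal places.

OR = (588 × 238) / (2007 × 168) = 139944/337176 ≈ 0.415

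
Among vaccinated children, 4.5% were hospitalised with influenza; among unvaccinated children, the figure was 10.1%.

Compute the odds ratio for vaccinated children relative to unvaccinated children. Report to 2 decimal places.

OR = 0.42

odds, vaccinated children = 0.04500/0.95500 = 0.04712
odds, unvaccinated children = 0.10100/0.89900 = 0.11235
OR = 0.04712 / 0.11235 = 0.42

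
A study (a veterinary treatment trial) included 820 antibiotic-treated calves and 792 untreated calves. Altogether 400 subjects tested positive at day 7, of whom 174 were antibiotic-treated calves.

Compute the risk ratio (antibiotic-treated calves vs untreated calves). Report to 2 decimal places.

antibiotic-treated calves without the outcome: 820 − 174 = 646
untreated calves with the outcome: 400 − 174 = 226
untreated calves without the outcome: 792 − 226 = 566
risk, antibiotic-treated calves = 174/820 = 0.2122
risk, untreated calves = 226/792 = 0.2854
RR = 0.2122 / 0.2854 = 0.74

RR = 0.74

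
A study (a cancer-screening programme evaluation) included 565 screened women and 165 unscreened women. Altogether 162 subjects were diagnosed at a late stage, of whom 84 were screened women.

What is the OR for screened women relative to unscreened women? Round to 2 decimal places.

screened women without the outcome: 565 − 84 = 481
unscreened women with the outcome: 162 − 84 = 78
unscreened women without the outcome: 165 − 78 = 87
OR = (84 × 87) / (481 × 78) = 7308/37518 ≈ 0.19

OR ≈ 0.19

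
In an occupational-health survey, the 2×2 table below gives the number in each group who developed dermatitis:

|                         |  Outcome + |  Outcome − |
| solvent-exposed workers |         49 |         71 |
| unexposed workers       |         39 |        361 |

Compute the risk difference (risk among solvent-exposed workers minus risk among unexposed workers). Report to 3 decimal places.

RD ≈ 0.311

risk, solvent-exposed workers = 49/120 = 0.4083
risk, unexposed workers = 39/400 = 0.0975
risk difference = 0.4083 − 0.0975 = 0.311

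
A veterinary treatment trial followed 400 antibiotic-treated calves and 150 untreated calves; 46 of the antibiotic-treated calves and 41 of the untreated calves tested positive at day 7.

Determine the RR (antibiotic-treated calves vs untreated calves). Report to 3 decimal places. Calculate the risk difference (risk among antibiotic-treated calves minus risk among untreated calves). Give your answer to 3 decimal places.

risk, antibiotic-treated calves = 46/400 = 0.1150
risk, untreated calves = 41/150 = 0.2733
RR = 0.1150 / 0.2733 = 0.421
risk difference = 0.1150 − 0.2733 = -0.158

RR = 0.421; RD = -0.158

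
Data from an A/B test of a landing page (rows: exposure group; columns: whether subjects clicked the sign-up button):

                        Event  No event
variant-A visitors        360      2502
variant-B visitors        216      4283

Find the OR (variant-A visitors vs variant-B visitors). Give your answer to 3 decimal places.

odds, variant-A visitors = 360/2502 = 0.14388
odds, variant-B visitors = 216/4283 = 0.05043
OR = 0.14388 / 0.05043 = 2.853

OR: 2.853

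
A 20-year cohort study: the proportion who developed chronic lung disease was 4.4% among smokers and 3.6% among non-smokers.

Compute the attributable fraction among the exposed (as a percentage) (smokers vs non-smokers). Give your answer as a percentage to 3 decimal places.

AR% = (0.04400 − 0.03600) / 0.04400 = 0.1818 → 18.182%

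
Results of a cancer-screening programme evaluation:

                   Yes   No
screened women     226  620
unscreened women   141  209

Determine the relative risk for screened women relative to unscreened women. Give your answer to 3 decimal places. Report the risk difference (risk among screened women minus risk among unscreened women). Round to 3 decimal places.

RR = 0.663; RD = -0.136

risk, screened women = 226/846 = 0.2671
risk, unscreened women = 141/350 = 0.4029
RR = 0.2671 / 0.4029 = 0.663
risk difference = 0.2671 − 0.4029 = -0.136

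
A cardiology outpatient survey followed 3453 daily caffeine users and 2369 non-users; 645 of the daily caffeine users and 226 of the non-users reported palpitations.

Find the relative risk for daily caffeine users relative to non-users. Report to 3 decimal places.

1.958

risk, daily caffeine users = 645/3453 = 0.1868
risk, non-users = 226/2369 = 0.0954
RR = 0.1868 / 0.0954 = 1.958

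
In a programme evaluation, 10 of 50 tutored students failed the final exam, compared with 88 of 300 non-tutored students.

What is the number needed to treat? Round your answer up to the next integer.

11

risk, tutored students = 10/50 = 0.200000
risk, non-tutored students = 88/300 = 0.293333
absolute risk difference = 0.093333
1 / 0.093333 = 10.714 → round up → 11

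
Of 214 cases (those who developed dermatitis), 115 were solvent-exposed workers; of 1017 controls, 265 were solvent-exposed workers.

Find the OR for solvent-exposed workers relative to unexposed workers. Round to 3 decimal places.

OR = (115 × 752) / (265 × 99) = 86480/26235 ≈ 3.296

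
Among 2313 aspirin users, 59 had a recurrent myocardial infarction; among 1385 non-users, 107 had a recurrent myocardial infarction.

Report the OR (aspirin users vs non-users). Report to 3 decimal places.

odds, aspirin users = 59/2254 = 0.02618
odds, non-users = 107/1278 = 0.08372
OR = 0.02618 / 0.08372 = 0.313

OR: 0.313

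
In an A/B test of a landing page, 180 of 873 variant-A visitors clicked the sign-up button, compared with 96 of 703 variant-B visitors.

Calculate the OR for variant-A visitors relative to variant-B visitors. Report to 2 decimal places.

odds, variant-A visitors = 180/693 = 0.2597
odds, variant-B visitors = 96/607 = 0.1582
OR = 0.2597 / 0.1582 = 1.64

1.64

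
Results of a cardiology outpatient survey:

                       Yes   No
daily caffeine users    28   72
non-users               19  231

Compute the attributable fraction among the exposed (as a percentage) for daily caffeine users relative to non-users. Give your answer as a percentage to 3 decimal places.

AR%: 72.857%

risk, daily caffeine users = 28/100 = 0.2800
risk, non-users = 19/250 = 0.0760
AR% = (0.2800 − 0.0760) / 0.2800 = 0.7286 → 72.857%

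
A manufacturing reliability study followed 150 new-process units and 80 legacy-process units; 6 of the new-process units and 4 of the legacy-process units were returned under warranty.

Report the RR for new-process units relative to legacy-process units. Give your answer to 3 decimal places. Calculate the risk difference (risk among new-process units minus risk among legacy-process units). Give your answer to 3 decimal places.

RR = 0.800; RD = -0.010

risk, new-process units = 6/150 = 0.04000
risk, legacy-process units = 4/80 = 0.05000
RR = 0.04000 / 0.05000 = 0.800
risk difference = 0.04000 − 0.05000 = -0.010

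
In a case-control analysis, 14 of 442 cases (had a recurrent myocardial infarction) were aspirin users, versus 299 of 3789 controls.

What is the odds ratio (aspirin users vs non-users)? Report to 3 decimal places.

odds, aspirin users = 14/299 = 0.04682
odds, non-users = 428/3490 = 0.12264
OR = 0.04682 / 0.12264 = 0.382

OR: 0.382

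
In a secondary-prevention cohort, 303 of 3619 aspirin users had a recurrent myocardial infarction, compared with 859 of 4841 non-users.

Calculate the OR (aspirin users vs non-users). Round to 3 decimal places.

OR = (303 × 3982) / (3316 × 859) = 1206546/2848444 ≈ 0.424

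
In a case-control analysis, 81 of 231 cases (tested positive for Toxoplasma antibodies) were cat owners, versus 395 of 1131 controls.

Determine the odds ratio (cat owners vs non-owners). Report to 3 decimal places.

OR: 1.006

odds, cat owners = 81/395 = 0.2051
odds, non-owners = 150/736 = 0.2038
OR = 0.2051 / 0.2038 = 1.006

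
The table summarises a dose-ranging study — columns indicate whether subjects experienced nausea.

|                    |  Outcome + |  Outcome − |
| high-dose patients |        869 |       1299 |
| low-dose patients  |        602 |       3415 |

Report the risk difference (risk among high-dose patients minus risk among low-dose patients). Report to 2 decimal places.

risk, high-dose patients = 869/2168 = 0.4008
risk, low-dose patients = 602/4017 = 0.1499
risk difference = 0.4008 − 0.1499 = 0.25

RD ≈ 0.25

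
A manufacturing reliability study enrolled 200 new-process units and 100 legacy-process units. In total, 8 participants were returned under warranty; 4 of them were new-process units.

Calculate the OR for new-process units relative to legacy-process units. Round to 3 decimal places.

new-process units without the outcome: 200 − 4 = 196
legacy-process units with the outcome: 8 − 4 = 4
legacy-process units without the outcome: 100 − 4 = 96
odds, new-process units = 4/196 = 0.02041
odds, legacy-process units = 4/96 = 0.04167
OR = 0.02041 / 0.04167 = 0.490

OR = 0.490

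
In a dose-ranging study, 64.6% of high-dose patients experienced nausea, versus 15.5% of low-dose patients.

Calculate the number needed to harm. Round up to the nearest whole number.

NNH = 3

absolute risk difference = 0.491000
1 / 0.491000 = 2.037 → round up → 3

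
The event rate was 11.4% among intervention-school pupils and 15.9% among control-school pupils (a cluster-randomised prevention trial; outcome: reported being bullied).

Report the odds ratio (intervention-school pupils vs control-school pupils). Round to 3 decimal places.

odds, intervention-school pupils = 0.1140/0.8860 = 0.1287
odds, control-school pupils = 0.1590/0.8410 = 0.1891
OR = 0.1287 / 0.1891 = 0.681

OR: 0.681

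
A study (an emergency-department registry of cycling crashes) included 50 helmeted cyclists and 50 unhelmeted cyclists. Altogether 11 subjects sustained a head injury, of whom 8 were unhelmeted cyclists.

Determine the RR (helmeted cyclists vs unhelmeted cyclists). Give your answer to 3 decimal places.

helmeted cyclists with the outcome: 11 − 8 = 3
helmeted cyclists without the outcome: 50 − 3 = 47
unhelmeted cyclists without the outcome: 50 − 8 = 42
risk, helmeted cyclists = 3/50 = 0.0600
risk, unhelmeted cyclists = 8/50 = 0.1600
RR = 0.0600 / 0.1600 = 0.375

RR = 0.375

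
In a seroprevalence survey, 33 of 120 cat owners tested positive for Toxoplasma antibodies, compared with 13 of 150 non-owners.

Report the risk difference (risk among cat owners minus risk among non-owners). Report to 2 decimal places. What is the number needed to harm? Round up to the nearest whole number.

risk, cat owners = 33/120 = 0.2750
risk, non-owners = 13/150 = 0.0867
risk difference = 0.2750 − 0.0867 = 0.19
absolute risk difference = 0.188333
1 / 0.188333 = 5.310 → round up → 6

RD = 0.19; NNH = 6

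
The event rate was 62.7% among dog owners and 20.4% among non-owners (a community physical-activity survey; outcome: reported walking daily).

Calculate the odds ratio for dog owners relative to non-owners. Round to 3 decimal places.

odds, dog owners = 0.6270/0.3730 = 1.6810
odds, non-owners = 0.2040/0.7960 = 0.2563
OR = 1.6810 / 0.2563 = 6.559

6.559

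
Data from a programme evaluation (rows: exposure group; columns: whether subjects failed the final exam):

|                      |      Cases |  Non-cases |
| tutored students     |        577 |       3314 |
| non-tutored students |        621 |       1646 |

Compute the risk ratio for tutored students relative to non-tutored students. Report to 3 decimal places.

0.541

risk, tutored students = 577/3891 = 0.1483
risk, non-tutored students = 621/2267 = 0.2739
RR = 0.1483 / 0.2739 = 0.541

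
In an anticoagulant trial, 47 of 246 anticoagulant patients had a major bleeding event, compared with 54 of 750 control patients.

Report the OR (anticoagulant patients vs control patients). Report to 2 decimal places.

OR = (47 × 696) / (199 × 54) = 32712/10746 ≈ 3.04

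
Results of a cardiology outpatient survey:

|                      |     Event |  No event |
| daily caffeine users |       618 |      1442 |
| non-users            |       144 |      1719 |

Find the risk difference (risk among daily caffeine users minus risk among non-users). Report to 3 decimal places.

risk, daily caffeine users = 618/2060 = 0.3000
risk, non-users = 144/1863 = 0.0773
risk difference = 0.3000 − 0.0773 = 0.223

0.223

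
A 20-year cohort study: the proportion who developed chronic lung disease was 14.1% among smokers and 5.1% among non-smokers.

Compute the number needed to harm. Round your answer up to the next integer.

absolute risk difference = 0.090000
1 / 0.090000 = 11.111 → round up → 12

NNH: 12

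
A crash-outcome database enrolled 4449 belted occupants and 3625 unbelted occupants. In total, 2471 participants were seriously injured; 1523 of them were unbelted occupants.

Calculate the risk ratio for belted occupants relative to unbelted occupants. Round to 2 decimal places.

belted occupants with the outcome: 2471 − 1523 = 948
belted occupants without the outcome: 4449 − 948 = 3501
unbelted occupants without the outcome: 3625 − 1523 = 2102
risk, belted occupants = 948/4449 = 0.2131
risk, unbelted occupants = 1523/3625 = 0.4201
RR = 0.2131 / 0.4201 = 0.51

0.51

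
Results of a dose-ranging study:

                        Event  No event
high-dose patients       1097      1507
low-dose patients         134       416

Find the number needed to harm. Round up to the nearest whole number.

risk, high-dose patients = 1097/2604 = 0.421275
risk, low-dose patients = 134/550 = 0.243636
absolute risk difference = 0.177639
1 / 0.177639 = 5.629 → round up → 6

6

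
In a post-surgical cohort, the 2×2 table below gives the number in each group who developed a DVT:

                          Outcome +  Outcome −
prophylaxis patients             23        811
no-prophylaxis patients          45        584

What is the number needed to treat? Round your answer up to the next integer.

risk, prophylaxis patients = 23/834 = 0.027578
risk, no-prophylaxis patients = 45/629 = 0.071542
absolute risk difference = 0.043964
1 / 0.043964 = 22.746 → round up → 23

23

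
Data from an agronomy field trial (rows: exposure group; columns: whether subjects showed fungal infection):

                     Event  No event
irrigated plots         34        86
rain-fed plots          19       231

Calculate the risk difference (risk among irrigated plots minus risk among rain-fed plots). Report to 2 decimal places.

risk, irrigated plots = 34/120 = 0.2833
risk, rain-fed plots = 19/250 = 0.0760
risk difference = 0.2833 − 0.0760 = 0.21

RD = 0.21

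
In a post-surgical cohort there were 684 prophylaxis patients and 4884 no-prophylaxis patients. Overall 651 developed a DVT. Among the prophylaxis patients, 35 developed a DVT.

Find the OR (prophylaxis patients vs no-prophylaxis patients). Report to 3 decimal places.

OR: 0.374

prophylaxis patients without the outcome: 684 − 35 = 649
no-prophylaxis patients with the outcome: 651 − 35 = 616
no-prophylaxis patients without the outcome: 4884 − 616 = 4268
OR = (35 × 4268) / (649 × 616) = 149380/399784 ≈ 0.374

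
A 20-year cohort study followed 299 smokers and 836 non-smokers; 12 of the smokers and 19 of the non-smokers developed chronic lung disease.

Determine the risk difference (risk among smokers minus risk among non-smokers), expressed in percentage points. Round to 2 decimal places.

1.74

risk, smokers = 12/299 = 0.04013
risk, non-smokers = 19/836 = 0.02273
risk difference = 0.04013 − 0.02273 = 0.01741 → 1.74 percentage points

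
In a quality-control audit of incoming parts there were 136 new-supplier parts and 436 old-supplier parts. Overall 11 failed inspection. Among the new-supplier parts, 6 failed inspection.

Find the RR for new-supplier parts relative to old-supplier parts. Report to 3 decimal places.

RR ≈ 3.847

new-supplier parts without the outcome: 136 − 6 = 130
old-supplier parts with the outcome: 11 − 6 = 5
old-supplier parts without the outcome: 436 − 5 = 431
risk, new-supplier parts = 6/136 = 0.04412
risk, old-supplier parts = 5/436 = 0.01147
RR = 0.04412 / 0.01147 = 3.847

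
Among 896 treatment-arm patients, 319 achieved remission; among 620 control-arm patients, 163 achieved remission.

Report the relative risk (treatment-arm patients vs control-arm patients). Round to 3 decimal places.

risk, treatment-arm patients = 319/896 = 0.3560
risk, control-arm patients = 163/620 = 0.2629
RR = 0.3560 / 0.2629 = 1.354

RR ≈ 1.354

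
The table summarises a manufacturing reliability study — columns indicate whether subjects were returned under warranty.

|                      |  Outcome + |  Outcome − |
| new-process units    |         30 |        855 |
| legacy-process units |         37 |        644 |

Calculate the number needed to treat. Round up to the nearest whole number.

risk, new-process units = 30/885 = 0.033898
risk, legacy-process units = 37/681 = 0.054332
absolute risk difference = 0.020434
1 / 0.020434 = 48.938 → round up → 49

49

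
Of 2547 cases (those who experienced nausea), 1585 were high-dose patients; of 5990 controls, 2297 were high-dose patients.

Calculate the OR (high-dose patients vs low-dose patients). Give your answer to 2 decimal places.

OR = (1585 × 3693) / (2297 × 962) = 5853405/2209714 ≈ 2.65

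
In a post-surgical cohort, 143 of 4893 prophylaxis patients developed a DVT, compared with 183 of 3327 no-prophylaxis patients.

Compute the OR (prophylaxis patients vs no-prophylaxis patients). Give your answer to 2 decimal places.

OR = (143 × 3144) / (4750 × 183) = 449592/869250 ≈ 0.52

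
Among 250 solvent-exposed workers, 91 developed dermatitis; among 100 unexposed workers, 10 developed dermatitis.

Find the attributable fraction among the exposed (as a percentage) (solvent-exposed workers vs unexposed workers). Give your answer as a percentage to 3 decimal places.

72.527%

risk, solvent-exposed workers = 91/250 = 0.3640
risk, unexposed workers = 10/100 = 0.1000
AR% = (0.3640 − 0.1000) / 0.3640 = 0.7253 → 72.527%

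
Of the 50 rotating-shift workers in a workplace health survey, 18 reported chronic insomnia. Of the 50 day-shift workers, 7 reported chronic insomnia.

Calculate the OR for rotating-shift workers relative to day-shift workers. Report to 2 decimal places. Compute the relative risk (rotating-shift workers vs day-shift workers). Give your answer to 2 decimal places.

OR = (18 × 43) / (32 × 7) = 774/224 ≈ 3.46
risk, rotating-shift workers = 18/50 = 0.3600
risk, day-shift workers = 7/50 = 0.1400
RR = 0.3600 / 0.1400 = 2.57

OR = 3.46; RR = 2.57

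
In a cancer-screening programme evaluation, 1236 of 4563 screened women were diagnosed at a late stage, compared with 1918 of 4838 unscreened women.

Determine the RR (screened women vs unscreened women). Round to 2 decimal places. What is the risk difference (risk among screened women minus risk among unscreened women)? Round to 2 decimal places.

risk, screened women = 1236/4563 = 0.2709
risk, unscreened women = 1918/4838 = 0.3964
RR = 0.2709 / 0.3964 = 0.68
risk difference = 0.2709 − 0.3964 = -0.13

RR = 0.68; RD = -0.13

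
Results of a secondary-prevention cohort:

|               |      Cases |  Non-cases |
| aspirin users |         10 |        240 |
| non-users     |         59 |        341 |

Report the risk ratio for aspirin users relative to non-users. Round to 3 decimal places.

RR: 0.271

risk, aspirin users = 10/250 = 0.04000
risk, non-users = 59/400 = 0.14750
RR = 0.04000 / 0.14750 = 0.271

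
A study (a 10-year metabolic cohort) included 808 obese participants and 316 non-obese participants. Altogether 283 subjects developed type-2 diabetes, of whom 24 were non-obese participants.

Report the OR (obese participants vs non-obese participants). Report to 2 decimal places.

5.74

obese participants with the outcome: 283 − 24 = 259
obese participants without the outcome: 808 − 259 = 549
non-obese participants without the outcome: 316 − 24 = 292
OR = (259 × 292) / (549 × 24) = 75628/13176 ≈ 5.74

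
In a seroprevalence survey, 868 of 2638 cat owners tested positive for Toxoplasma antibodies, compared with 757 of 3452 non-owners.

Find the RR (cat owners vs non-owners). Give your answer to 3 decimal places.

risk, cat owners = 868/2638 = 0.3290
risk, non-owners = 757/3452 = 0.2193
RR = 0.3290 / 0.2193 = 1.500

RR = 1.500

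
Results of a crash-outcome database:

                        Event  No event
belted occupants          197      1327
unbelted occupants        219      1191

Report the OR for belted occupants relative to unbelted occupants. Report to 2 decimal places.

odds, belted occupants = 197/1327 = 0.1485
odds, unbelted occupants = 219/1191 = 0.1839
OR = 0.1485 / 0.1839 = 0.81

0.81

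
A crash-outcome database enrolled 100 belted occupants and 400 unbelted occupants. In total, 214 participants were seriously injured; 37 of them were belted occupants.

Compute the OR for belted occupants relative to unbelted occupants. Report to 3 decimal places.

belted occupants without the outcome: 100 − 37 = 63
unbelted occupants with the outcome: 214 − 37 = 177
unbelted occupants without the outcome: 400 − 177 = 223
OR = (37 × 223) / (63 × 177) = 8251/11151 ≈ 0.740

OR ≈ 0.740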